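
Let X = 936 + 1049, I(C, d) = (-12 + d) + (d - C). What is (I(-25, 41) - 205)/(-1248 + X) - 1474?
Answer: -98768/67 ≈ -1474.1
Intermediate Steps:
I(C, d) = -12 - C + 2*d
X = 1985
(I(-25, 41) - 205)/(-1248 + X) - 1474 = ((-12 - 1*(-25) + 2*41) - 205)/(-1248 + 1985) - 1474 = ((-12 + 25 + 82) - 205)/737 - 1474 = (95 - 205)*(1/737) - 1474 = -110*1/737 - 1474 = -10/67 - 1474 = -98768/67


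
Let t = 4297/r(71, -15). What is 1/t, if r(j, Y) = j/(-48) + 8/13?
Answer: -539/2681328 ≈ -0.00020102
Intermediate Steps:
r(j, Y) = 8/13 - j/48 (r(j, Y) = j*(-1/48) + 8*(1/13) = -j/48 + 8/13 = 8/13 - j/48)
t = -2681328/539 (t = 4297/(8/13 - 1/48*71) = 4297/(8/13 - 71/48) = 4297/(-539/624) = 4297*(-624/539) = -2681328/539 ≈ -4974.6)
1/t = 1/(-2681328/539) = -539/2681328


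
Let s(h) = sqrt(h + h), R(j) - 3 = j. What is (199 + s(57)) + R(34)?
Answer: 236 + sqrt(114) ≈ 246.68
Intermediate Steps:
R(j) = 3 + j
s(h) = sqrt(2)*sqrt(h) (s(h) = sqrt(2*h) = sqrt(2)*sqrt(h))
(199 + s(57)) + R(34) = (199 + sqrt(2)*sqrt(57)) + (3 + 34) = (199 + sqrt(114)) + 37 = 236 + sqrt(114)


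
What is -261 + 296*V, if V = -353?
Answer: -104749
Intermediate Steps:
-261 + 296*V = -261 + 296*(-353) = -261 - 104488 = -104749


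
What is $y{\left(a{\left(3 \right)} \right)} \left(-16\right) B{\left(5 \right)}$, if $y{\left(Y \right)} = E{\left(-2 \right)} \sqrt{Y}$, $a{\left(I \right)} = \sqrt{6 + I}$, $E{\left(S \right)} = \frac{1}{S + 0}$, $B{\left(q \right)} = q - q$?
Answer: $0$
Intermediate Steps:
$B{\left(q \right)} = 0$
$E{\left(S \right)} = \frac{1}{S}$
$y{\left(Y \right)} = - \frac{\sqrt{Y}}{2}$ ($y{\left(Y \right)} = \frac{\sqrt{Y}}{-2} = - \frac{\sqrt{Y}}{2}$)
$y{\left(a{\left(3 \right)} \right)} \left(-16\right) B{\left(5 \right)} = - \frac{\sqrt{\sqrt{6 + 3}}}{2} \left(-16\right) 0 = - \frac{\sqrt{\sqrt{9}}}{2} \left(-16\right) 0 = - \frac{\sqrt{3}}{2} \left(-16\right) 0 = 8 \sqrt{3} \cdot 0 = 0$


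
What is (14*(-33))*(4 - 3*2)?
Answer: 924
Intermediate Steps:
(14*(-33))*(4 - 3*2) = -462*(4 - 6) = -462*(-2) = 924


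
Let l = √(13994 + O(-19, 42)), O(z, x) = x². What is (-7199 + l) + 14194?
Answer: 6995 + √15758 ≈ 7120.5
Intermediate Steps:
l = √15758 (l = √(13994 + 42²) = √(13994 + 1764) = √15758 ≈ 125.53)
(-7199 + l) + 14194 = (-7199 + √15758) + 14194 = 6995 + √15758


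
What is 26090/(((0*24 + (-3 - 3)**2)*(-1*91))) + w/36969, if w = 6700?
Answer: -157095335/20185074 ≈ -7.7827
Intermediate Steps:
26090/(((0*24 + (-3 - 3)**2)*(-1*91))) + w/36969 = 26090/(((0*24 + (-3 - 3)**2)*(-1*91))) + 6700/36969 = 26090/(((0 + (-6)**2)*(-91))) + 6700*(1/36969) = 26090/(((0 + 36)*(-91))) + 6700/36969 = 26090/((36*(-91))) + 6700/36969 = 26090/(-3276) + 6700/36969 = 26090*(-1/3276) + 6700/36969 = -13045/1638 + 6700/36969 = -157095335/20185074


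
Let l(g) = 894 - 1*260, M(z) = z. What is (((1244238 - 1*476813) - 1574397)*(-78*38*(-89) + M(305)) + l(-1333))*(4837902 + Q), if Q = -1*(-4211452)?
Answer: -1928617432534846452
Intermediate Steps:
Q = 4211452
l(g) = 634 (l(g) = 894 - 260 = 634)
(((1244238 - 1*476813) - 1574397)*(-78*38*(-89) + M(305)) + l(-1333))*(4837902 + Q) = (((1244238 - 1*476813) - 1574397)*(-78*38*(-89) + 305) + 634)*(4837902 + 4211452) = (((1244238 - 476813) - 1574397)*(-2964*(-89) + 305) + 634)*9049354 = ((767425 - 1574397)*(263796 + 305) + 634)*9049354 = (-806972*264101 + 634)*9049354 = (-213122112172 + 634)*9049354 = -213122111538*9049354 = -1928617432534846452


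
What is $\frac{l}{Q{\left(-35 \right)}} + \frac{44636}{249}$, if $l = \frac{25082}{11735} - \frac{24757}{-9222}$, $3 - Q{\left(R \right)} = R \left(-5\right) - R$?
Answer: $\frac{333262258203563}{1859330740770} \approx 179.24$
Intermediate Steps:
$Q{\left(R \right)} = 3 + 6 R$ ($Q{\left(R \right)} = 3 - \left(R \left(-5\right) - R\right) = 3 - \left(- 5 R - R\right) = 3 - - 6 R = 3 + 6 R$)
$l = \frac{521829599}{108220170}$ ($l = 25082 \cdot \frac{1}{11735} - - \frac{24757}{9222} = \frac{25082}{11735} + \frac{24757}{9222} = \frac{521829599}{108220170} \approx 4.8219$)
$\frac{l}{Q{\left(-35 \right)}} + \frac{44636}{249} = \frac{521829599}{108220170 \left(3 + 6 \left(-35\right)\right)} + \frac{44636}{249} = \frac{521829599}{108220170 \left(3 - 210\right)} + 44636 \cdot \frac{1}{249} = \frac{521829599}{108220170 \left(-207\right)} + \frac{44636}{249} = \frac{521829599}{108220170} \left(- \frac{1}{207}\right) + \frac{44636}{249} = - \frac{521829599}{22401575190} + \frac{44636}{249} = \frac{333262258203563}{1859330740770}$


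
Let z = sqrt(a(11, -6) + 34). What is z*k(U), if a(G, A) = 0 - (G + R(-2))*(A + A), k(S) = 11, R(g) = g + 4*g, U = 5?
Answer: 11*sqrt(46) ≈ 74.606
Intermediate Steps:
R(g) = 5*g
a(G, A) = -2*A*(-10 + G) (a(G, A) = 0 - (G + 5*(-2))*(A + A) = 0 - (G - 10)*2*A = 0 - (-10 + G)*2*A = 0 - 2*A*(-10 + G) = -2*A*(-10 + G))
z = sqrt(46) (z = sqrt(2*(-6)*(10 - 1*11) + 34) = sqrt(2*(-6)*(10 - 11) + 34) = sqrt(2*(-6)*(-1) + 34) = sqrt(12 + 34) = sqrt(46) ≈ 6.7823)
z*k(U) = sqrt(46)*11 = 11*sqrt(46)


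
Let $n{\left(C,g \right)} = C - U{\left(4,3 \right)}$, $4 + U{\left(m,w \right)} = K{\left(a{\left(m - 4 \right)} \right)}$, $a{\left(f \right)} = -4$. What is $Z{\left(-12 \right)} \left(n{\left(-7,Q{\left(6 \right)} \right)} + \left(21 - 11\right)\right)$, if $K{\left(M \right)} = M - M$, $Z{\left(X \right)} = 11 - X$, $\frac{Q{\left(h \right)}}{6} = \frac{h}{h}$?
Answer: $161$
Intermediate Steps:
$Q{\left(h \right)} = 6$ ($Q{\left(h \right)} = 6 \frac{h}{h} = 6 \cdot 1 = 6$)
$K{\left(M \right)} = 0$
$U{\left(m,w \right)} = -4$ ($U{\left(m,w \right)} = -4 + 0 = -4$)
$n{\left(C,g \right)} = 4 + C$ ($n{\left(C,g \right)} = C - -4 = C + 4 = 4 + C$)
$Z{\left(-12 \right)} \left(n{\left(-7,Q{\left(6 \right)} \right)} + \left(21 - 11\right)\right) = \left(11 - -12\right) \left(\left(4 - 7\right) + \left(21 - 11\right)\right) = \left(11 + 12\right) \left(-3 + 10\right) = 23 \cdot 7 = 161$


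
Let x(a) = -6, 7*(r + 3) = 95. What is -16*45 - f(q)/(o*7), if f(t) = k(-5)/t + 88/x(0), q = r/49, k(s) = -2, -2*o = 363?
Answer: -203082034/282051 ≈ -720.02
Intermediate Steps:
o = -363/2 (o = -½*363 = -363/2 ≈ -181.50)
r = 74/7 (r = -3 + (⅐)*95 = -3 + 95/7 = 74/7 ≈ 10.571)
q = 74/343 (q = (74/7)/49 = (74/7)*(1/49) = 74/343 ≈ 0.21574)
f(t) = -44/3 - 2/t (f(t) = -2/t + 88/(-6) = -2/t + 88*(-⅙) = -2/t - 44/3 = -44/3 - 2/t)
-16*45 - f(q)/(o*7) = -16*45 - (-44/3 - 2/74/343)/((-363/2*7)) = -720 - (-44/3 - 2*343/74)/(-2541/2) = -720 - (-44/3 - 343/37)*(-2)/2541 = -720 - (-2657)*(-2)/(111*2541) = -720 - 1*5314/282051 = -720 - 5314/282051 = -203082034/282051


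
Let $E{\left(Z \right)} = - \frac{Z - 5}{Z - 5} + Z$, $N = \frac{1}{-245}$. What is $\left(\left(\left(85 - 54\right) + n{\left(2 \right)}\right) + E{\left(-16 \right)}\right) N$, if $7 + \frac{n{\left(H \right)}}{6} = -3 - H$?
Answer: $\frac{58}{245} \approx 0.23673$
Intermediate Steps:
$N = - \frac{1}{245} \approx -0.0040816$
$E{\left(Z \right)} = -1 + Z$ ($E{\left(Z \right)} = - \frac{-5 + Z}{-5 + Z} + Z = \left(-1\right) 1 + Z = -1 + Z$)
$n{\left(H \right)} = -60 - 6 H$ ($n{\left(H \right)} = -42 + 6 \left(-3 - H\right) = -42 - \left(18 + 6 H\right) = -60 - 6 H$)
$\left(\left(\left(85 - 54\right) + n{\left(2 \right)}\right) + E{\left(-16 \right)}\right) N = \left(\left(\left(85 - 54\right) - 72\right) - 17\right) \left(- \frac{1}{245}\right) = \left(\left(31 - 72\right) - 17\right) \left(- \frac{1}{245}\right) = \left(-41 - 17\right) \left(- \frac{1}{245}\right) = \left(-58\right) \left(- \frac{1}{245}\right) = \frac{58}{245}$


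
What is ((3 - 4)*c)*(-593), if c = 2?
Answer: 1186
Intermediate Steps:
((3 - 4)*c)*(-593) = ((3 - 4)*2)*(-593) = -1*2*(-593) = -2*(-593) = 1186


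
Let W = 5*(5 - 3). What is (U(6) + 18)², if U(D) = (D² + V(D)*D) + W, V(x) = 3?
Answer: 6724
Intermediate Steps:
W = 10 (W = 5*2 = 10)
U(D) = 10 + D² + 3*D (U(D) = (D² + 3*D) + 10 = 10 + D² + 3*D)
(U(6) + 18)² = ((10 + 6² + 3*6) + 18)² = ((10 + 36 + 18) + 18)² = (64 + 18)² = 82² = 6724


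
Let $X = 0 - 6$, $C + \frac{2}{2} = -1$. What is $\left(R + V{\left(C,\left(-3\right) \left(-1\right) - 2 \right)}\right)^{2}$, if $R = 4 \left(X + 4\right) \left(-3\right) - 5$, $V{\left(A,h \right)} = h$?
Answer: $400$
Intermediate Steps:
$C = -2$ ($C = -1 - 1 = -2$)
$X = -6$ ($X = 0 - 6 = -6$)
$R = 19$ ($R = 4 \left(-6 + 4\right) \left(-3\right) - 5 = 4 \left(\left(-2\right) \left(-3\right)\right) - 5 = 4 \cdot 6 - 5 = 24 - 5 = 19$)
$\left(R + V{\left(C,\left(-3\right) \left(-1\right) - 2 \right)}\right)^{2} = \left(19 - -1\right)^{2} = \left(19 + \left(3 - 2\right)\right)^{2} = \left(19 + 1\right)^{2} = 20^{2} = 400$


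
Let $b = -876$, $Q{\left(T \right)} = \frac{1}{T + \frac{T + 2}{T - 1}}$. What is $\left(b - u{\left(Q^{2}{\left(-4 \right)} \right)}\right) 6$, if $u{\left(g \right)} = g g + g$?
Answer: $- \frac{91967701}{17496} \approx -5256.5$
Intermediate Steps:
$Q{\left(T \right)} = \frac{1}{T + \frac{2 + T}{-1 + T}}$
$u{\left(g \right)} = g + g^{2}$ ($u{\left(g \right)} = g^{2} + g = g + g^{2}$)
$\left(b - u{\left(Q^{2}{\left(-4 \right)} \right)}\right) 6 = \left(-876 - \left(\frac{-1 - 4}{2 + \left(-4\right)^{2}}\right)^{2} \left(1 + \left(\frac{-1 - 4}{2 + \left(-4\right)^{2}}\right)^{2}\right)\right) 6 = \left(-876 - \left(\frac{1}{2 + 16} \left(-5\right)\right)^{2} \left(1 + \left(\frac{1}{2 + 16} \left(-5\right)\right)^{2}\right)\right) 6 = \left(-876 - \left(\frac{1}{18} \left(-5\right)\right)^{2} \left(1 + \left(\frac{1}{18} \left(-5\right)\right)^{2}\right)\right) 6 = \left(-876 - \left(- \frac{5}{18}\right)^{2} \left(1 + \left(- \frac{5}{18}\right)^{2}\right)\right) 6 = \left(-876 - \frac{25 \left(1 + \frac{25}{324}\right)}{324}\right) 6 = \left(-876 - \frac{25}{324} \cdot \frac{349}{324}\right) 6 = \left(-876 - \frac{8725}{104976}\right) 6 = \left(- \frac{91967701}{104976}\right) 6 = - \frac{91967701}{17496}$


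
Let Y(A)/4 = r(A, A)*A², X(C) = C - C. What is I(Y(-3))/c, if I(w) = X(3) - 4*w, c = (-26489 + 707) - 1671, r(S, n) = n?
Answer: -144/9151 ≈ -0.015736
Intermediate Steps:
X(C) = 0
c = -27453 (c = -25782 - 1671 = -27453)
Y(A) = 4*A³ (Y(A) = 4*(A*A²) = 4*A³)
I(w) = -4*w (I(w) = 0 - 4*w = -4*w)
I(Y(-3))/c = -16*(-3)³/(-27453) = -16*(-27)*(-1/27453) = -4*(-108)*(-1/27453) = 432*(-1/27453) = -144/9151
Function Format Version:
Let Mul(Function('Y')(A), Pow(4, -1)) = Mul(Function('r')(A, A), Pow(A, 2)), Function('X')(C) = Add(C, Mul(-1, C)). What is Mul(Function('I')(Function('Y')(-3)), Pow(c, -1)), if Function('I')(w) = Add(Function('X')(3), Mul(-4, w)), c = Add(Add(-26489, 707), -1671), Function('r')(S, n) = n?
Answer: Rational(-144, 9151) ≈ -0.015736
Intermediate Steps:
Function('X')(C) = 0
c = -27453 (c = Add(-25782, -1671) = -27453)
Function('Y')(A) = Mul(4, Pow(A, 3)) (Function('Y')(A) = Mul(4, Mul(A, Pow(A, 2))) = Mul(4, Pow(A, 3)))
Function('I')(w) = Mul(-4, w) (Function('I')(w) = Add(0, Mul(-4, w)) = Mul(-4, w))
Mul(Function('I')(Function('Y')(-3)), Pow(c, -1)) = Mul(Mul(-4, Mul(4, Pow(-3, 3))), Pow(-27453, -1)) = Mul(Mul(-4, Mul(4, -27)), Rational(-1, 27453)) = Mul(Mul(-4, -108), Rational(-1, 27453)) = Mul(432, Rational(-1, 27453)) = Rational(-144, 9151)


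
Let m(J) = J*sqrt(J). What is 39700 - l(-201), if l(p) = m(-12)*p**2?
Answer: 39700 + 969624*I*sqrt(3) ≈ 39700.0 + 1.6794e+6*I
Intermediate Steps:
m(J) = J**(3/2)
l(p) = -24*I*sqrt(3)*p**2 (l(p) = (-12)**(3/2)*p**2 = (-24*I*sqrt(3))*p**2 = -24*I*sqrt(3)*p**2)
39700 - l(-201) = 39700 - (-24)*I*sqrt(3)*(-201)**2 = 39700 - (-24)*I*sqrt(3)*40401 = 39700 - (-969624)*I*sqrt(3) = 39700 + 969624*I*sqrt(3)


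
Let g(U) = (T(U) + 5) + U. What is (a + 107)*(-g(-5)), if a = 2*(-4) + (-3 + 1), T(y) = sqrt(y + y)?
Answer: -97*I*sqrt(10) ≈ -306.74*I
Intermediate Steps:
T(y) = sqrt(2)*sqrt(y) (T(y) = sqrt(2*y) = sqrt(2)*sqrt(y))
g(U) = 5 + U + sqrt(2)*sqrt(U) (g(U) = (sqrt(2)*sqrt(U) + 5) + U = (5 + sqrt(2)*sqrt(U)) + U = 5 + U + sqrt(2)*sqrt(U))
a = -10 (a = -8 - 2 = -10)
(a + 107)*(-g(-5)) = (-10 + 107)*(-(5 - 5 + sqrt(2)*sqrt(-5))) = 97*(-(5 - 5 + sqrt(2)*(I*sqrt(5)))) = 97*(-(5 - 5 + I*sqrt(10))) = 97*(-I*sqrt(10)) = -97*I*sqrt(10)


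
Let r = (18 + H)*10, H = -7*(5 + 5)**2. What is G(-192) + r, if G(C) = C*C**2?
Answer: -7084708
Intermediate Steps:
G(C) = C**3
H = -700 (H = -7*10**2 = -7*100 = -700)
r = -6820 (r = (18 - 700)*10 = -682*10 = -6820)
G(-192) + r = (-192)**3 - 6820 = -7077888 - 6820 = -7084708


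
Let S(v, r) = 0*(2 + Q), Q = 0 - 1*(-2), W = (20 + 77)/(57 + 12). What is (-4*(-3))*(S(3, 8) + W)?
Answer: 388/23 ≈ 16.870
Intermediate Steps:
W = 97/69 ≈ 1.4058
Q = 2 (Q = 0 + 2 = 2)
S(v, r) = 0 (S(v, r) = 0*(2 + 2) = 0*4 = 0)
(-4*(-3))*(S(3, 8) + W) = (-4*(-3))*(0 + 97/69) = 12*(97/69) = 388/23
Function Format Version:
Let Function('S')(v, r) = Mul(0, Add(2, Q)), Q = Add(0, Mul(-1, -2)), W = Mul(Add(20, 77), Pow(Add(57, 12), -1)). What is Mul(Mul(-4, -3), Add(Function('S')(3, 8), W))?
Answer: Rational(388, 23) ≈ 16.870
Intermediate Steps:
W = Rational(97, 69) (W = Mul(97, Pow(69, -1)) = Mul(97, Rational(1, 69)) = Rational(97, 69) ≈ 1.4058)
Q = 2 (Q = Add(0, 2) = 2)
Function('S')(v, r) = 0 (Function('S')(v, r) = Mul(0, Add(2, 2)) = Mul(0, 4) = 0)
Mul(Mul(-4, -3), Add(Function('S')(3, 8), W)) = Mul(Mul(-4, -3), Add(0, Rational(97, 69))) = Mul(12, Rational(97, 69)) = Rational(388, 23)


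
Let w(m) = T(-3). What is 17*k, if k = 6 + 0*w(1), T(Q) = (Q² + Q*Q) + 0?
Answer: 102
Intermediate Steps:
T(Q) = 2*Q² (T(Q) = (Q² + Q²) + 0 = 2*Q² + 0 = 2*Q²)
w(m) = 18 (w(m) = 2*(-3)² = 2*9 = 18)
k = 6 (k = 6 + 0*18 = 6 + 0 = 6)
17*k = 17*6 = 102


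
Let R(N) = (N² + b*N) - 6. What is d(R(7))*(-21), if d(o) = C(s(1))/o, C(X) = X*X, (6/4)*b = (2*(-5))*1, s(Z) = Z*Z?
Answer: 63/11 ≈ 5.7273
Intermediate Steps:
s(Z) = Z²
b = -20/3 (b = 2*((2*(-5))*1)/3 = 2*(-10*1)/3 = (⅔)*(-10) = -20/3 ≈ -6.6667)
R(N) = -6 + N² - 20*N/3 (R(N) = (N² - 20*N/3) - 6 = -6 + N² - 20*N/3)
C(X) = X²
d(o) = 1/o (d(o) = (1²)²/o = 1²/o = 1/o)
d(R(7))*(-21) = -21/(-6 + 7² - 20/3*7) = -21/(-6 + 49 - 140/3) = -21/(-11/3) = -3/11*(-21) = 63/11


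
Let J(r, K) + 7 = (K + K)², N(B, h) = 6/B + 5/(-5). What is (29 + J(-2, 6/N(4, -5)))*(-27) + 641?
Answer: -15505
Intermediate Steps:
N(B, h) = -1 + 6/B (N(B, h) = 6/B + 5*(-⅕) = 6/B - 1 = -1 + 6/B)
J(r, K) = -7 + 4*K² (J(r, K) = -7 + (K + K)² = -7 + (2*K)² = -7 + 4*K²)
(29 + J(-2, 6/N(4, -5)))*(-27) + 641 = (29 + (-7 + 4*(6/(((6 - 1*4)/4)))²))*(-27) + 641 = (29 + (-7 + 4*(6/(((6 - 4)/4)))²))*(-27) + 641 = (29 + (-7 + 4*(6/(((¼)*2)))²))*(-27) + 641 = (29 + (-7 + 4*(6/(½))²))*(-27) + 641 = (29 + (-7 + 4*(6*2)²))*(-27) + 641 = (29 + (-7 + 4*12²))*(-27) + 641 = (29 + (-7 + 4*144))*(-27) + 641 = (29 + (-7 + 576))*(-27) + 641 = (29 + 569)*(-27) + 641 = 598*(-27) + 641 = -16146 + 641 = -15505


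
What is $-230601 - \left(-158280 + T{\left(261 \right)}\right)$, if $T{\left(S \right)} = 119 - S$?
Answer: $-72179$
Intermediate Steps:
$-230601 - \left(-158280 + T{\left(261 \right)}\right) = -230601 - \left(-158280 + \left(119 - 261\right)\right) = -230601 - \left(-158280 - 142\right) = -230601 - -158422 = -230601 + 158422 = -72179$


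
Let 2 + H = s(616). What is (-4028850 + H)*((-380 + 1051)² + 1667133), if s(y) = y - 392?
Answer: -8530112182872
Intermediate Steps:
s(y) = -392 + y
H = 222 (H = -2 + (-392 + 616) = -2 + 224 = 222)
(-4028850 + H)*((-380 + 1051)² + 1667133) = (-4028850 + 222)*((-380 + 1051)² + 1667133) = -4028628*(671² + 1667133) = -4028628*(450241 + 1667133) = -4028628*2117374 = -8530112182872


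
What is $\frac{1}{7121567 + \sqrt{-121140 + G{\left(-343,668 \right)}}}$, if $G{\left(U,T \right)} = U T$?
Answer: $\frac{7121567}{50716716885753} - \frac{2 i \sqrt{87566}}{50716716885753} \approx 1.4042 \cdot 10^{-7} - 1.1669 \cdot 10^{-11} i$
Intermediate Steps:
$G{\left(U,T \right)} = T U$
$\frac{1}{7121567 + \sqrt{-121140 + G{\left(-343,668 \right)}}} = \frac{1}{7121567 + \sqrt{-121140 + 668 \left(-343\right)}} = \frac{1}{7121567 + \sqrt{-121140 - 229124}} = \frac{1}{7121567 + \sqrt{-350264}} = \frac{1}{7121567 + 2 i \sqrt{87566}}$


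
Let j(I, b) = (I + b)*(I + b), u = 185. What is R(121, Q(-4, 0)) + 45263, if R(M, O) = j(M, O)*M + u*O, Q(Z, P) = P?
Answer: 1816824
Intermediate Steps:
j(I, b) = (I + b)²
R(M, O) = 185*O + M*(M + O)² (R(M, O) = (M + O)²*M + 185*O = M*(M + O)² + 185*O = 185*O + M*(M + O)²)
R(121, Q(-4, 0)) + 45263 = (185*0 + 121*(121 + 0)²) + 45263 = (0 + 121*121²) + 45263 = (0 + 121*14641) + 45263 = (0 + 1771561) + 45263 = 1771561 + 45263 = 1816824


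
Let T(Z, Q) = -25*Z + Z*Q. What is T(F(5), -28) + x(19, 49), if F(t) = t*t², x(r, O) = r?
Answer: -6606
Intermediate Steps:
F(t) = t³
T(Z, Q) = -25*Z + Q*Z
T(F(5), -28) + x(19, 49) = 5³*(-25 - 28) + 19 = 125*(-53) + 19 = -6625 + 19 = -6606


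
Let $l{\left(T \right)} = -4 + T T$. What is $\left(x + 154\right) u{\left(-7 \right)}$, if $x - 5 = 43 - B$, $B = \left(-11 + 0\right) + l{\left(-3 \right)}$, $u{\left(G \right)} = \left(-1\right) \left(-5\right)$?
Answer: $1040$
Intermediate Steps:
$l{\left(T \right)} = -4 + T^{2}$
$u{\left(G \right)} = 5$
$B = -6$ ($B = \left(-11 + 0\right) - \left(4 - \left(-3\right)^{2}\right) = -11 + \left(-4 + 9\right) = -11 + 5 = -6$)
$x = 54$ ($x = 5 + \left(43 - -6\right) = 5 + \left(43 + 6\right) = 5 + 49 = 54$)
$\left(x + 154\right) u{\left(-7 \right)} = \left(54 + 154\right) 5 = 208 \cdot 5 = 1040$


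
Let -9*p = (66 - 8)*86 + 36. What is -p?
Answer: 5024/9 ≈ 558.22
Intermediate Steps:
p = -5024/9 (p = -((66 - 8)*86 + 36)/9 = -(58*86 + 36)/9 = -(4988 + 36)/9 = -⅑*5024 = -5024/9 ≈ -558.22)
-p = -1*(-5024/9) = 5024/9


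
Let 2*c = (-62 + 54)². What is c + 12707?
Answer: 12739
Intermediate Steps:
c = 32 (c = (-62 + 54)²/2 = (½)*(-8)² = (½)*64 = 32)
c + 12707 = 32 + 12707 = 12739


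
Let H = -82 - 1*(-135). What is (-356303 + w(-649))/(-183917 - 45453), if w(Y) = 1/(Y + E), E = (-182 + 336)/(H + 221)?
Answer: 6330506689/4075262664 ≈ 1.5534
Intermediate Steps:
H = 53 (H = -82 + 135 = 53)
E = 77/137 (E = (-182 + 336)/(53 + 221) = 154/274 = 154*(1/274) = 77/137 ≈ 0.56204)
w(Y) = 1/(77/137 + Y) (w(Y) = 1/(Y + 77/137) = 1/(77/137 + Y))
(-356303 + w(-649))/(-183917 - 45453) = (-356303 + 137/(77 + 137*(-649)))/(-183917 - 45453) = (-356303 + 137/(77 - 88913))/(-229370) = (-356303 + 137/(-88836))*(-1/229370) = (-356303 + 137*(-1/88836))*(-1/229370) = (-356303 - 137/88836)*(-1/229370) = -31652533445/88836*(-1/229370) = 6330506689/4075262664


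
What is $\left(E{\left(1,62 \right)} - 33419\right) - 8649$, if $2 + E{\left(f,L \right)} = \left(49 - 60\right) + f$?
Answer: $-42080$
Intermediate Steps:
$E{\left(f,L \right)} = -13 + f$ ($E{\left(f,L \right)} = -2 + \left(\left(49 - 60\right) + f\right) = -2 + \left(-11 + f\right) = -13 + f$)
$\left(E{\left(1,62 \right)} - 33419\right) - 8649 = \left(\left(-13 + 1\right) - 33419\right) - 8649 = \left(-12 - 33419\right) - 8649 = -33431 - 8649 = -42080$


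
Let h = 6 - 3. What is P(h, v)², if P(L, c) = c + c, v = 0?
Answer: 0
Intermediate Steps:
h = 3
P(L, c) = 2*c
P(h, v)² = (2*0)² = 0² = 0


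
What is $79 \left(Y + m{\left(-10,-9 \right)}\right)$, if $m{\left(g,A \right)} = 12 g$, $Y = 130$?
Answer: $790$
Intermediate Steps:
$79 \left(Y + m{\left(-10,-9 \right)}\right) = 79 \left(130 + 12 \left(-10\right)\right) = 79 \left(130 - 120\right) = 79 \cdot 10 = 790$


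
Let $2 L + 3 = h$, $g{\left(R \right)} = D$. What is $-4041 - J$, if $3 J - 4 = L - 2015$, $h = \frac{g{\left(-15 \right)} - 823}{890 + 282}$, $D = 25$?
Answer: $- \frac{11849107}{3516} \approx -3370.1$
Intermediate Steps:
$g{\left(R \right)} = 25$
$h = - \frac{399}{586}$ ($h = \frac{25 - 823}{890 + 282} = - \frac{798}{1172} = \left(-798\right) \frac{1}{1172} = - \frac{399}{586} \approx -0.68089$)
$L = - \frac{2157}{1172}$ ($L = - \frac{3}{2} + \frac{1}{2} \left(- \frac{399}{586}\right) = - \frac{3}{2} - \frac{399}{1172} = - \frac{2157}{1172} \approx -1.8404$)
$J = - \frac{2359049}{3516}$ ($J = \frac{4}{3} + \frac{- \frac{2157}{1172} - 2015}{3} = \frac{4}{3} + \frac{1}{3} \left(- \frac{2363737}{1172}\right) = \frac{4}{3} - \frac{2363737}{3516} = - \frac{2359049}{3516} \approx -670.95$)
$-4041 - J = -4041 - - \frac{2359049}{3516} = -4041 + \frac{2359049}{3516} = - \frac{11849107}{3516}$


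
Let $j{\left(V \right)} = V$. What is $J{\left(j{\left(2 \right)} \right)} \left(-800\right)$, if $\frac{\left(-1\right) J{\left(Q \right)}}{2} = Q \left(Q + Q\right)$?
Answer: $12800$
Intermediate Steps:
$J{\left(Q \right)} = - 4 Q^{2}$ ($J{\left(Q \right)} = - 2 Q \left(Q + Q\right) = - 2 Q 2 Q = - 2 \cdot 2 Q^{2} = - 4 Q^{2}$)
$J{\left(j{\left(2 \right)} \right)} \left(-800\right) = - 4 \cdot 2^{2} \left(-800\right) = \left(-4\right) 4 \left(-800\right) = \left(-16\right) \left(-800\right) = 12800$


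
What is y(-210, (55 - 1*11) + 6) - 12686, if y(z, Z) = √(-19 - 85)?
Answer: -12686 + 2*I*√26 ≈ -12686.0 + 10.198*I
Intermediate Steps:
y(z, Z) = 2*I*√26 (y(z, Z) = √(-104) = 2*I*√26)
y(-210, (55 - 1*11) + 6) - 12686 = 2*I*√26 - 12686 = -12686 + 2*I*√26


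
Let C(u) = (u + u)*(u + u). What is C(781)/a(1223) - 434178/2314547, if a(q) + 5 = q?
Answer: 2823302390932/1409559123 ≈ 2003.0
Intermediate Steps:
a(q) = -5 + q
C(u) = 4*u² (C(u) = (2*u)*(2*u) = 4*u²)
C(781)/a(1223) - 434178/2314547 = (4*781²)/(-5 + 1223) - 434178/2314547 = (4*609961)/1218 - 434178*1/2314547 = 2439844*(1/1218) - 434178/2314547 = 1219922/609 - 434178/2314547 = 2823302390932/1409559123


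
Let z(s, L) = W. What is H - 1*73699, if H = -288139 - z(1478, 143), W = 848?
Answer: -362686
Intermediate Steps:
z(s, L) = 848
H = -288987 (H = -288139 - 1*848 = -288139 - 848 = -288987)
H - 1*73699 = -288987 - 1*73699 = -288987 - 73699 = -362686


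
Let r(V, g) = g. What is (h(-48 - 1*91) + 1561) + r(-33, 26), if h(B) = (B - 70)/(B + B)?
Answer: 441395/278 ≈ 1587.8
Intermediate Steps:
h(B) = (-70 + B)/(2*B) (h(B) = (-70 + B)/((2*B)) = (-70 + B)*(1/(2*B)) = (-70 + B)/(2*B))
(h(-48 - 1*91) + 1561) + r(-33, 26) = ((-70 + (-48 - 1*91))/(2*(-48 - 1*91)) + 1561) + 26 = ((-70 + (-48 - 91))/(2*(-48 - 91)) + 1561) + 26 = ((1/2)*(-70 - 139)/(-139) + 1561) + 26 = ((1/2)*(-1/139)*(-209) + 1561) + 26 = (209/278 + 1561) + 26 = 434167/278 + 26 = 441395/278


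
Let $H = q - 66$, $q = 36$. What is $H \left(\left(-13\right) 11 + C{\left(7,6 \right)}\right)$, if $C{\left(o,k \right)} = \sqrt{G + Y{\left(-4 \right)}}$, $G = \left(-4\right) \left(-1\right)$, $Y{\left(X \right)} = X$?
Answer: $4290$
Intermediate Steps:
$G = 4$
$C{\left(o,k \right)} = 0$ ($C{\left(o,k \right)} = \sqrt{4 - 4} = \sqrt{0} = 0$)
$H = -30$ ($H = 36 - 66 = -30$)
$H \left(\left(-13\right) 11 + C{\left(7,6 \right)}\right) = - 30 \left(\left(-13\right) 11 + 0\right) = - 30 \left(-143 + 0\right) = \left(-30\right) \left(-143\right) = 4290$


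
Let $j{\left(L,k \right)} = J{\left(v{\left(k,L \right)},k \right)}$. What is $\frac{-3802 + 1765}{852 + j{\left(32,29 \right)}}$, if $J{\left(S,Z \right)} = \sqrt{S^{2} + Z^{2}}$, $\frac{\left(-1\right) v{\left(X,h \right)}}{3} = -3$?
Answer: $- \frac{867762}{362491} + \frac{2037 \sqrt{922}}{724982} \approx -2.3086$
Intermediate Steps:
$v{\left(X,h \right)} = 9$ ($v{\left(X,h \right)} = \left(-3\right) \left(-3\right) = 9$)
$j{\left(L,k \right)} = \sqrt{81 + k^{2}}$ ($j{\left(L,k \right)} = \sqrt{9^{2} + k^{2}} = \sqrt{81 + k^{2}}$)
$\frac{-3802 + 1765}{852 + j{\left(32,29 \right)}} = \frac{-3802 + 1765}{852 + \sqrt{81 + 29^{2}}} = - \frac{2037}{852 + \sqrt{81 + 841}} = - \frac{2037}{852 + \sqrt{922}}$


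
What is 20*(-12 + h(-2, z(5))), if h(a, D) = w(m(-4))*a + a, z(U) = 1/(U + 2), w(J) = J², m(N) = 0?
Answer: -280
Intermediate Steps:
z(U) = 1/(2 + U)
h(a, D) = a (h(a, D) = 0²*a + a = 0*a + a = 0 + a = a)
20*(-12 + h(-2, z(5))) = 20*(-12 - 2) = 20*(-14) = -280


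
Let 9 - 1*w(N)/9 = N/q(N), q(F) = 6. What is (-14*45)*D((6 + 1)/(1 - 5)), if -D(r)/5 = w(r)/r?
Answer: -150525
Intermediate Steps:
w(N) = 81 - 3*N/2 (w(N) = 81 - 9*N/6 = 81 - 3*N/2)
D(r) = -5*(81 - 3*r/2)/r
(-14*45)*D((6 + 1)/(1 - 5)) = (-14*45)*(15/2 - 405*(1 - 5)/(6 + 1)) = -630*(15/2 - 405/(7/(-4))) = -630*(15/2 - 405/(7*(-¼))) = -630*(15/2 - 405/(-7/4)) = -630*(15/2 - 405*(-4/7)) = -630*(15/2 + 1620/7) = -630*3345/14 = -150525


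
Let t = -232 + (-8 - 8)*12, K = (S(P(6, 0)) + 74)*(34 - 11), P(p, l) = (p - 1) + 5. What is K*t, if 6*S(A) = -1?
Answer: -2160068/3 ≈ -7.2002e+5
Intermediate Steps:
P(p, l) = 4 + p (P(p, l) = (-1 + p) + 5 = 4 + p)
S(A) = -1/6 (S(A) = (1/6)*(-1) = -1/6)
K = 10189/6 (K = (-1/6 + 74)*(34 - 11) = (443/6)*23 = 10189/6 ≈ 1698.2)
t = -424 (t = -232 - 16*12 = -232 - 192 = -424)
K*t = (10189/6)*(-424) = -2160068/3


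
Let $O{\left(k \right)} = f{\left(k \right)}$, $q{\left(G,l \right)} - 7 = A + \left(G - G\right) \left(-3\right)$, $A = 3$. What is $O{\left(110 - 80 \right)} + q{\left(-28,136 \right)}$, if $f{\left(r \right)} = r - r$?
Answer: $10$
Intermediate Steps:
$q{\left(G,l \right)} = 10$ ($q{\left(G,l \right)} = 7 + \left(3 + \left(G - G\right) \left(-3\right)\right) = 7 + \left(3 + 0 \left(-3\right)\right) = 7 + \left(3 + 0\right) = 7 + 3 = 10$)
$f{\left(r \right)} = 0$
$O{\left(k \right)} = 0$
$O{\left(110 - 80 \right)} + q{\left(-28,136 \right)} = 0 + 10 = 10$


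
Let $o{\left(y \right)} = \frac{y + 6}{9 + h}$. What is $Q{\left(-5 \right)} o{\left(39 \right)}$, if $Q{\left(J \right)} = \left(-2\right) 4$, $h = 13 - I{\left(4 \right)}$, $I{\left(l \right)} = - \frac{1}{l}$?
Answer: $- \frac{1440}{89} \approx -16.18$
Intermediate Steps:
$h = \frac{53}{4}$ ($h = 13 - - \frac{1}{4} = 13 + \frac{1}{4} = \frac{53}{4} \approx 13.25$)
$o{\left(y \right)} = \frac{24}{89} + \frac{4 y}{89}$ ($o{\left(y \right)} = \frac{y + 6}{9 + \frac{53}{4}} = \frac{6 + y}{\frac{89}{4}} = \left(6 + y\right) \frac{4}{89} = \frac{24}{89} + \frac{4 y}{89}$)
$Q{\left(J \right)} = -8$
$Q{\left(-5 \right)} o{\left(39 \right)} = - 8 \left(\frac{24}{89} + \frac{4}{89} \cdot 39\right) = - 8 \left(\frac{24}{89} + \frac{156}{89}\right) = \left(-8\right) \frac{180}{89} = - \frac{1440}{89}$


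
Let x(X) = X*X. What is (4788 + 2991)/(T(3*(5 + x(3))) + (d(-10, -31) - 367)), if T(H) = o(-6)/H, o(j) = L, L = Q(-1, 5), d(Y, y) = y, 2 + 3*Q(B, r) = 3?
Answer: -980154/50147 ≈ -19.546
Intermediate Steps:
Q(B, r) = ⅓ (Q(B, r) = -⅔ + (⅓)*3 = -⅔ + 1 = ⅓)
x(X) = X²
L = ⅓ ≈ 0.33333
o(j) = ⅓
T(H) = 1/(3*H)
(4788 + 2991)/(T(3*(5 + x(3))) + (d(-10, -31) - 367)) = (4788 + 2991)/(1/(3*((3*(5 + 3²)))) + (-31 - 367)) = 7779/(1/(3*((3*(5 + 9)))) - 398) = 7779/(1/(3*((3*14))) - 398) = 7779/((⅓)/42 - 398) = 7779/((⅓)*(1/42) - 398) = 7779/(1/126 - 398) = 7779/(-50147/126) = 7779*(-126/50147) = -980154/50147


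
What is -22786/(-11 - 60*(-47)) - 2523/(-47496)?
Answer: -358385583/44472088 ≈ -8.0587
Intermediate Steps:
-22786/(-11 - 60*(-47)) - 2523/(-47496) = -22786/(-11 + 2820) - 2523*(-1/47496) = -22786/2809 + 841/15832 = -358385583/44472088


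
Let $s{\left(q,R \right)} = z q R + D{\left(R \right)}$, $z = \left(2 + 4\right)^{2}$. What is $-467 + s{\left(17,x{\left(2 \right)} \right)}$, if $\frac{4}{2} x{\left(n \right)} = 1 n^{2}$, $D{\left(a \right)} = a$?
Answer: $759$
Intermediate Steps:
$z = 36$ ($z = 6^{2} = 36$)
$x{\left(n \right)} = \frac{n^{2}}{2}$ ($x{\left(n \right)} = \frac{1 n^{2}}{2} = \frac{n^{2}}{2}$)
$s{\left(q,R \right)} = R + 36 R q$ ($s{\left(q,R \right)} = 36 q R + R = 36 R q + R = R + 36 R q$)
$-467 + s{\left(17,x{\left(2 \right)} \right)} = -467 + \frac{2^{2}}{2} \left(1 + 36 \cdot 17\right) = -467 + \frac{1}{2} \cdot 4 \left(1 + 612\right) = -467 + 2 \cdot 613 = -467 + 1226 = 759$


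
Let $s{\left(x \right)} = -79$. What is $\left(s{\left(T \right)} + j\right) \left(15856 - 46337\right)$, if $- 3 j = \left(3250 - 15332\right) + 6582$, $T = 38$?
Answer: $- \frac{160421503}{3} \approx -5.3474 \cdot 10^{7}$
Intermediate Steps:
$j = \frac{5500}{3}$ ($j = - \frac{\left(3250 - 15332\right) + 6582}{3} = - \frac{-12082 + 6582}{3} = \left(- \frac{1}{3}\right) \left(-5500\right) = \frac{5500}{3} \approx 1833.3$)
$\left(s{\left(T \right)} + j\right) \left(15856 - 46337\right) = \left(-79 + \frac{5500}{3}\right) \left(15856 - 46337\right) = \frac{5263}{3} \left(-30481\right) = - \frac{160421503}{3}$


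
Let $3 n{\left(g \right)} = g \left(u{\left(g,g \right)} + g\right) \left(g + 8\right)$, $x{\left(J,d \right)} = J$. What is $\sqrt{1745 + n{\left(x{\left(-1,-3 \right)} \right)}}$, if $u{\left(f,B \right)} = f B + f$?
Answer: $\frac{\sqrt{15726}}{3} \approx 41.801$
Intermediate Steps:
$u{\left(f,B \right)} = f + B f$ ($u{\left(f,B \right)} = B f + f = f + B f$)
$n{\left(g \right)} = \frac{g \left(8 + g\right) \left(g + g \left(1 + g\right)\right)}{3}$ ($n{\left(g \right)} = \frac{g \left(g \left(1 + g\right) + g\right) \left(g + 8\right)}{3} = \frac{g \left(g + g \left(1 + g\right)\right) \left(8 + g\right)}{3} = \frac{g \left(8 + g\right) \left(g + g \left(1 + g\right)\right)}{3}$)
$\sqrt{1745 + n{\left(x{\left(-1,-3 \right)} \right)}} = \sqrt{1745 + \frac{\left(-1\right)^{2} \left(16 + \left(-1\right)^{2} + 10 \left(-1\right)\right)}{3}} = \sqrt{1745 + \frac{1}{3} \cdot 1 \left(16 + 1 - 10\right)} = \sqrt{1745 + \frac{1}{3} \cdot 1 \cdot 7} = \sqrt{1745 + \frac{7}{3}} = \sqrt{\frac{5242}{3}} = \frac{\sqrt{15726}}{3}$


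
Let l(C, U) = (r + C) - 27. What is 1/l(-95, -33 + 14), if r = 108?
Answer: -1/14 ≈ -0.071429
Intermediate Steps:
l(C, U) = 81 + C (l(C, U) = (108 + C) - 27 = 81 + C)
1/l(-95, -33 + 14) = 1/(81 - 95) = 1/(-14) = -1/14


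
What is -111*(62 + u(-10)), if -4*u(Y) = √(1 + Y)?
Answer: -6882 + 333*I/4 ≈ -6882.0 + 83.25*I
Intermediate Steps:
u(Y) = -√(1 + Y)/4
-111*(62 + u(-10)) = -111*(62 - √(1 - 10)/4) = -111*(62 - 3*I/4) = -6882 + 333*I/4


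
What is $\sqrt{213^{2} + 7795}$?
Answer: $2 \sqrt{13291} \approx 230.57$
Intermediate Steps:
$\sqrt{213^{2} + 7795} = \sqrt{45369 + 7795} = \sqrt{53164} = 2 \sqrt{13291}$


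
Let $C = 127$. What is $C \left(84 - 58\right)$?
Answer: $3302$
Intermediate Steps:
$C \left(84 - 58\right) = 127 \left(84 - 58\right) = 127 \cdot 26 = 3302$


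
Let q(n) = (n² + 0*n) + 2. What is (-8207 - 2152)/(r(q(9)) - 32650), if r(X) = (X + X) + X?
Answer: 10359/32401 ≈ 0.31971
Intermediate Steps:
q(n) = 2 + n² (q(n) = (n² + 0) + 2 = n² + 2 = 2 + n²)
r(X) = 3*X (r(X) = 2*X + X = 3*X)
(-8207 - 2152)/(r(q(9)) - 32650) = (-8207 - 2152)/(3*(2 + 9²) - 32650) = -10359/(3*(2 + 81) - 32650) = -10359/(3*83 - 32650) = -10359/(249 - 32650) = -10359/(-32401) = -10359*(-1/32401) = 10359/32401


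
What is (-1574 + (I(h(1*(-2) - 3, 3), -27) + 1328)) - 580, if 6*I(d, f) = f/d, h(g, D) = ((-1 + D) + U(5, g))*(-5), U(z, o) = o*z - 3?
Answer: -214769/260 ≈ -826.03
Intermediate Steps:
U(z, o) = -3 + o*z
h(g, D) = 20 - 25*g - 5*D (h(g, D) = ((-1 + D) + (-3 + g*5))*(-5) = ((-1 + D) + (-3 + 5*g))*(-5) = (-4 + D + 5*g)*(-5) = 20 - 25*g - 5*D)
I(d, f) = f/(6*d) (I(d, f) = (f/d)/6 = f/(6*d))
(-1574 + (I(h(1*(-2) - 3, 3), -27) + 1328)) - 580 = (-1574 + ((1/6)*(-27)/(20 - 25*(1*(-2) - 3) - 5*3) + 1328)) - 580 = (-1574 + ((1/6)*(-27)/(20 - 25*(-2 - 3) - 15) + 1328)) - 580 = (-1574 + ((1/6)*(-27)/(20 - 25*(-5) - 15) + 1328)) - 580 = (-1574 + ((1/6)*(-27)/(20 + 125 - 15) + 1328)) - 580 = (-1574 + ((1/6)*(-27)/130 + 1328)) - 580 = (-1574 + ((1/6)*(-27)*(1/130) + 1328)) - 580 = (-1574 + (-9/260 + 1328)) - 580 = (-1574 + 345271/260) - 580 = -63969/260 - 580 = -214769/260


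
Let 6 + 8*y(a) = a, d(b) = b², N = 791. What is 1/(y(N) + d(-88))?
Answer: 8/62737 ≈ 0.00012752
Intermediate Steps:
y(a) = -¾ + a/8
1/(y(N) + d(-88)) = 1/((-¾ + (⅛)*791) + (-88)²) = 1/((-¾ + 791/8) + 7744) = 1/(785/8 + 7744) = 1/(62737/8) = 8/62737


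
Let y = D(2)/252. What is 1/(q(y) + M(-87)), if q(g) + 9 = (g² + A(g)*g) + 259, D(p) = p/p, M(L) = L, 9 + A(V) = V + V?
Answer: 21168/3449629 ≈ 0.0061363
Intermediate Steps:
A(V) = -9 + 2*V (A(V) = -9 + (V + V) = -9 + 2*V)
D(p) = 1
y = 1/252 ≈ 0.0039683
q(g) = 250 + g² + g*(-9 + 2*g) (q(g) = -9 + ((g² + (-9 + 2*g)*g) + 259) = -9 + ((g² + g*(-9 + 2*g)) + 259) = -9 + (259 + g² + g*(-9 + 2*g)) = 250 + g² + g*(-9 + 2*g))
1/(q(y) + M(-87)) = 1/((250 - 9*1/252 + 3*(1/252)²) - 87) = 1/((250 - 1/28 + 3*(1/63504)) - 87) = 1/((250 - 1/28 + 1/21168) - 87) = 1/(5291245/21168 - 87) = 1/(3449629/21168) = 21168/3449629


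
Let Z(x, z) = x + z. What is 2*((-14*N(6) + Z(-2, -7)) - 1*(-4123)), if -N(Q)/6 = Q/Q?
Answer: 8396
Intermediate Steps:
N(Q) = -6 (N(Q) = -6*Q/Q = -6*1 = -6)
2*((-14*N(6) + Z(-2, -7)) - 1*(-4123)) = 2*((-14*(-6) + (-2 - 7)) - 1*(-4123)) = 2*((84 - 9) + 4123) = 2*(75 + 4123) = 2*4198 = 8396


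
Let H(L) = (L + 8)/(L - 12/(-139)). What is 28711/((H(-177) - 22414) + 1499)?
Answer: -706032201/514297274 ≈ -1.3728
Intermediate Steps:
H(L) = (8 + L)/(12/139 + L) (H(L) = (8 + L)/(L - 12*(-1/139)) = (8 + L)/(L + 12/139) = (8 + L)/(12/139 + L))
28711/((H(-177) - 22414) + 1499) = 28711/((139*(8 - 177)/(12 + 139*(-177)) - 22414) + 1499) = 28711/((139*(-169)/(12 - 24603) - 22414) + 1499) = 28711/((139*(-169)/(-24591) - 22414) + 1499) = 28711/((139*(-1/24591)*(-169) - 22414) + 1499) = 28711/((23491/24591 - 22414) + 1499) = 28711/(-551159183/24591 + 1499) = 28711/(-514297274/24591) = 28711*(-24591/514297274) = -706032201/514297274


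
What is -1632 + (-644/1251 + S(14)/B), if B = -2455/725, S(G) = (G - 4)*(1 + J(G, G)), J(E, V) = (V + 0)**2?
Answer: -1360105666/614241 ≈ -2214.3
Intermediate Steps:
J(E, V) = V**2
S(G) = (1 + G**2)*(-4 + G) (S(G) = (G - 4)*(1 + G**2) = (-4 + G)*(1 + G**2) = (1 + G**2)*(-4 + G))
B = -491/145 (B = -2455*1/725 = -491/145 ≈ -3.3862)
-1632 + (-644/1251 + S(14)/B) = -1632 + (-644/1251 + (-4 + 14 + 14**3 - 4*14**2)/(-491/145)) = -1632 + (-644*1/1251 + (-4 + 14 + 2744 - 4*196)*(-145/491)) = -1632 + (-644/1251 + (-4 + 14 + 2744 - 784)*(-145/491)) = -1632 + (-644/1251 + 1970*(-145/491)) = -1632 + (-644/1251 - 285650/491) = -1632 - 357664354/614241 = -1360105666/614241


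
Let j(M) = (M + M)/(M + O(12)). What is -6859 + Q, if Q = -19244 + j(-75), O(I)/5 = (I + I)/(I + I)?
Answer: -182706/7 ≈ -26101.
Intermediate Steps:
O(I) = 5 (O(I) = 5*((I + I)/(I + I)) = 5*((2*I)/((2*I))) = 5*((2*I)*(1/(2*I))) = 5*1 = 5)
j(M) = 2*M/(5 + M) (j(M) = (M + M)/(M + 5) = (2*M)/(5 + M) = 2*M/(5 + M))
Q = -134693/7 (Q = -19244 + 2*(-75)/(5 - 75) = -19244 + 2*(-75)/(-70) = -19244 + 2*(-75)*(-1/70) = -19244 + 15/7 = -134693/7 ≈ -19242.)
-6859 + Q = -6859 - 134693/7 = -182706/7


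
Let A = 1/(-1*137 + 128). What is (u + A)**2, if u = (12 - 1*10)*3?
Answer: 2809/81 ≈ 34.679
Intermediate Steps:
A = -1/9 (A = 1/(-137 + 128) = 1/(-9) = -1/9 ≈ -0.11111)
u = 6 (u = (12 - 10)*3 = 2*3 = 6)
(u + A)**2 = (6 - 1/9)**2 = (53/9)**2 = 2809/81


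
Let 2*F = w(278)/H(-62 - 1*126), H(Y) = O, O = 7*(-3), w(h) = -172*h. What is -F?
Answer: -23908/21 ≈ -1138.5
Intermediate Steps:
O = -21
H(Y) = -21
F = 23908/21 (F = (-172*278/(-21))/2 = (-47816*(-1/21))/2 = (½)*(47816/21) = 23908/21 ≈ 1138.5)
-F = -1*23908/21 = -23908/21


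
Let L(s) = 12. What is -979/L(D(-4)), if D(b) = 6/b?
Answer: -979/12 ≈ -81.583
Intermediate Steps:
-979/L(D(-4)) = -979/12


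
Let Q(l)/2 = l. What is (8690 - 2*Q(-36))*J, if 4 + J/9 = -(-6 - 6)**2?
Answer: -11766888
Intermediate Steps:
Q(l) = 2*l
J = -1332 (J = -36 + 9*(-(-6 - 6)**2) = -36 + 9*(-1*(-12)**2) = -36 + 9*(-1*144) = -36 + 9*(-144) = -36 - 1296 = -1332)
(8690 - 2*Q(-36))*J = (8690 - 2*2*(-36))*(-1332) = (8690 - 2*(-72))*(-1332) = (8690 - 1*(-144))*(-1332) = (8690 + 144)*(-1332) = 8834*(-1332) = -11766888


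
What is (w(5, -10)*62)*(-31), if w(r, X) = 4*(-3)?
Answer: 23064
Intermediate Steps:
w(r, X) = -12
(w(5, -10)*62)*(-31) = -12*62*(-31) = -744*(-31) = 23064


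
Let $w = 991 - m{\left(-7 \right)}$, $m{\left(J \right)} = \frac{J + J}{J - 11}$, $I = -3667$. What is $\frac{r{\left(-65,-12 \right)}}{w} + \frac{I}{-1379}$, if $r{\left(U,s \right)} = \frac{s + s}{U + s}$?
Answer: $\frac{44940737}{16898266} \approx 2.6595$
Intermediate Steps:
$m{\left(J \right)} = \frac{2 J}{-11 + J}$
$r{\left(U,s \right)} = \frac{2 s}{U + s}$
$w = \frac{8912}{9}$ ($w = 991 - 2 \left(-7\right) \frac{1}{-11 - 7} = 991 - 2 \left(-7\right) \frac{1}{-18} = 991 - 2 \left(-7\right) \left(- \frac{1}{18}\right) = 991 - \frac{7}{9} = \frac{8912}{9} \approx 990.22$)
$\frac{r{\left(-65,-12 \right)}}{w} + \frac{I}{-1379} = \frac{2 \left(-12\right) \frac{1}{-65 - 12}}{\frac{8912}{9}} - \frac{3667}{-1379} = 2 \left(-12\right) \frac{1}{-77} \cdot \frac{9}{8912} - - \frac{3667}{1379} = 2 \left(-12\right) \left(- \frac{1}{77}\right) \frac{9}{8912} + \frac{3667}{1379} = \frac{24}{77} \cdot \frac{9}{8912} + \frac{3667}{1379} = \frac{27}{85778} + \frac{3667}{1379} = \frac{44940737}{16898266}$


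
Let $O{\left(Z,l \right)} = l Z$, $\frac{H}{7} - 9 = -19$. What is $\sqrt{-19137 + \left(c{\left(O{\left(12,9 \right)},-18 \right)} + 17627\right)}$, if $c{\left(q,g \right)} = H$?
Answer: $2 i \sqrt{395} \approx 39.749 i$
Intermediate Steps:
$H = -70$ ($H = 63 + 7 \left(-19\right) = 63 - 133 = -70$)
$O{\left(Z,l \right)} = Z l$
$c{\left(q,g \right)} = -70$
$\sqrt{-19137 + \left(c{\left(O{\left(12,9 \right)},-18 \right)} + 17627\right)} = \sqrt{-19137 + \left(-70 + 17627\right)} = \sqrt{-19137 + 17557} = \sqrt{-1580} = 2 i \sqrt{395}$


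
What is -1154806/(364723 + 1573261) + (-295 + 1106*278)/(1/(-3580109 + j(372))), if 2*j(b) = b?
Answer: -1065557564116026971/968992 ≈ -1.0997e+12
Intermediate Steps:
j(b) = b/2
-1154806/(364723 + 1573261) + (-295 + 1106*278)/(1/(-3580109 + j(372))) = -1154806/(364723 + 1573261) + (-295 + 1106*278)/(1/(-3580109 + (½)*372)) = -1154806/1937984 + (-295 + 307468)/(1/(-3580109 + 186)) = -1154806*1/1937984 + 307173/(1/(-3579923)) = -577403/968992 + 307173/(-1/3579923) = -577403/968992 + 307173*(-3579923) = -577403/968992 - 1099655687679 = -1065557564116026971/968992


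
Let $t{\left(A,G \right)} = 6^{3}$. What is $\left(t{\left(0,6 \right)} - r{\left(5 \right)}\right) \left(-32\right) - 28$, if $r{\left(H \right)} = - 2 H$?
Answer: $-7260$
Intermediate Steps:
$t{\left(A,G \right)} = 216$
$\left(t{\left(0,6 \right)} - r{\left(5 \right)}\right) \left(-32\right) - 28 = \left(216 - \left(-2\right) 5\right) \left(-32\right) - 28 = \left(216 - -10\right) \left(-32\right) - 28 = \left(216 + 10\right) \left(-32\right) - 28 = 226 \left(-32\right) - 28 = -7232 - 28 = -7260$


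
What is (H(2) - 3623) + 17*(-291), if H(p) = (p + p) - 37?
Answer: -8603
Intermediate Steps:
H(p) = -37 + 2*p (H(p) = 2*p - 37 = -37 + 2*p)
(H(2) - 3623) + 17*(-291) = ((-37 + 2*2) - 3623) + 17*(-291) = ((-37 + 4) - 3623) - 4947 = (-33 - 3623) - 4947 = -3656 - 4947 = -8603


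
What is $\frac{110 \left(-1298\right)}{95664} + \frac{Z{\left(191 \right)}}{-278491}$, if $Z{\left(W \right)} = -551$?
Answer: $- \frac{9927558529}{6660390756} \approx -1.4905$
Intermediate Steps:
$\frac{110 \left(-1298\right)}{95664} + \frac{Z{\left(191 \right)}}{-278491} = \frac{110 \left(-1298\right)}{95664} - \frac{551}{-278491} = \left(-142780\right) \frac{1}{95664} - - \frac{551}{278491} = - \frac{35695}{23916} + \frac{551}{278491} = - \frac{9927558529}{6660390756}$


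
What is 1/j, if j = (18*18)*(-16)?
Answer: -1/5184 ≈ -0.00019290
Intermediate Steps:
j = -5184 (j = 324*(-16) = -5184)
1/j = 1/(-5184) = -1/5184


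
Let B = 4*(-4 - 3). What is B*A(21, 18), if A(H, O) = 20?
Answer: -560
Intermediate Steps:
B = -28 (B = 4*(-7) = -28)
B*A(21, 18) = -28*20 = -560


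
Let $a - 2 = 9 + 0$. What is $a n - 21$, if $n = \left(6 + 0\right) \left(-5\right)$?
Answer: $-351$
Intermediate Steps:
$a = 11$ ($a = 2 + \left(9 + 0\right) = 2 + 9 = 11$)
$n = -30$ ($n = 6 \left(-5\right) = -30$)
$a n - 21 = 11 \left(-30\right) - 21 = -330 - 21 = -351$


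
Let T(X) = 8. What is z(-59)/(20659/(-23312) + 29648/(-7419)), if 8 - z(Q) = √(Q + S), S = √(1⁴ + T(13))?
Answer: -1383613824/844423297 + 345903456*I*√14/844423297 ≈ -1.6385 + 1.5327*I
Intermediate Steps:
S = 3 (S = √(1⁴ + 8) = √(1 + 8) = √9 = 3)
z(Q) = 8 - √(3 + Q) (z(Q) = 8 - √(Q + 3) = 8 - √(3 + Q))
z(-59)/(20659/(-23312) + 29648/(-7419)) = (8 - √(3 - 59))/(20659/(-23312) + 29648/(-7419)) = (8 - √(-56))/(20659*(-1/23312) + 29648*(-1/7419)) = (8 - 2*I*√14)/(-20659/23312 - 29648/7419) = (8 - 2*I*√14)/(-844423297/172951728) = (8 - 2*I*√14)*(-172951728/844423297) = -1383613824/844423297 + 345903456*I*√14/844423297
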